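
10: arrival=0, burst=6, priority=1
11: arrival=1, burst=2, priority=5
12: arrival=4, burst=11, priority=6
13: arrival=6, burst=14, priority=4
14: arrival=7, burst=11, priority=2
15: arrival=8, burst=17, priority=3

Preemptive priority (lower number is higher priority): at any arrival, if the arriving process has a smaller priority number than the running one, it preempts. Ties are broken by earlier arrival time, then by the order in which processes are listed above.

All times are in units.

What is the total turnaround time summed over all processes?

Schedule: | 10 0-6 | 13 6-7 | 14 7-18 | 15 18-35 | 13 35-48 | 11 48-50 | 12 50-61 |
Completion: 10=6  11=50  12=61  13=48  14=18  15=35
Turnaround (C−A): 10=6  11=49  12=57  13=42  14=11  15=27
Turnaround = completion − arrival: 10=6, 11=49, 12=57, 13=42, 14=11, 15=27
Total turnaround = 6 + 49 + 57 + 42 + 11 + 27 = 192

192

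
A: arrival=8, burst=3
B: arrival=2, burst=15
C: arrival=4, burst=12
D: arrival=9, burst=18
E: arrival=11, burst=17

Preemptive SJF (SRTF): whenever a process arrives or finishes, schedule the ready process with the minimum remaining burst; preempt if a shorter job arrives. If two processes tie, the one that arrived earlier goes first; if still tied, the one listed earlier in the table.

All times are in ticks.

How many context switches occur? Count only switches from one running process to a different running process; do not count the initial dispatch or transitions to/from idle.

Timeline: | idle 0-2 | B 2-4 | C 4-8 | A 8-11 | C 11-19 | B 19-32 | E 32-49 | D 49-67 |
Completion: A=11  B=32  C=19  D=67  E=49

6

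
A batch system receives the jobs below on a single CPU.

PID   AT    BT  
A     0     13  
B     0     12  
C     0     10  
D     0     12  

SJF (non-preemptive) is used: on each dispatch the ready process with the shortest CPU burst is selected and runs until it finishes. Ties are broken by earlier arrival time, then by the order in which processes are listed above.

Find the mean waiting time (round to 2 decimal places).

16.50

Schedule: | C 0-10 | B 10-22 | D 22-34 | A 34-47 |
Completion: A=47  B=22  C=10  D=34
Turnaround (C−A): A=47  B=22  C=10  D=34
Waiting times: A=34, B=10, C=0, D=22
Average waiting = (34+10+0+22) / 4 = 66/4 = 16.50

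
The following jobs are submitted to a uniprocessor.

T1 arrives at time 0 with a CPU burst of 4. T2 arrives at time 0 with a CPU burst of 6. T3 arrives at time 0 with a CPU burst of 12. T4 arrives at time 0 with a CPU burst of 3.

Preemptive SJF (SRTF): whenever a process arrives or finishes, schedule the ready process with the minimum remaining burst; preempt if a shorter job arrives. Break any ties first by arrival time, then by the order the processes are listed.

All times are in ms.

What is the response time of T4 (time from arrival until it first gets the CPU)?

Timeline: | T4 0-3 | T1 3-7 | T2 7-13 | T3 13-25 |
Completion: T1=7  T2=13  T3=25  T4=3
Response(T4) = first start − arrival = 0 − 0 = 0

0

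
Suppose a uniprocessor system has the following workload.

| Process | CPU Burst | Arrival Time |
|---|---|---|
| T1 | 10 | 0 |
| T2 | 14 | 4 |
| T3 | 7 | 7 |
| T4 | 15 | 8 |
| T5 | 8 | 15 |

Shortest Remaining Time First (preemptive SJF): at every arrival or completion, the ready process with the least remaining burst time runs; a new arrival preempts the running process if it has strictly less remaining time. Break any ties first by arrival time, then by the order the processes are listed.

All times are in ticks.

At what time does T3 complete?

Gantt: | T1 0-10 | T3 10-17 | T5 17-25 | T2 25-39 | T4 39-54 |
Completion: T1=10  T2=39  T3=17  T4=54  T5=25
Turnaround (C−A): T1=10  T2=35  T3=10  T4=46  T5=10

17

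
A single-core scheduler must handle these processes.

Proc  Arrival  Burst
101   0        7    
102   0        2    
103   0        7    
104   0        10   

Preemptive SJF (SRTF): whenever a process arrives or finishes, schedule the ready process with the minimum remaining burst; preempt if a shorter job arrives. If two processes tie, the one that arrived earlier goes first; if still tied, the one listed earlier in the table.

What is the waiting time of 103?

9

Gantt: | 102 0-2 | 101 2-9 | 103 9-16 | 104 16-26 |
Completion: 101=9  102=2  103=16  104=26
Turnaround (C−A): 101=9  102=2  103=16  104=26
Waiting(103) = turnaround − burst = 16 − 7 = 9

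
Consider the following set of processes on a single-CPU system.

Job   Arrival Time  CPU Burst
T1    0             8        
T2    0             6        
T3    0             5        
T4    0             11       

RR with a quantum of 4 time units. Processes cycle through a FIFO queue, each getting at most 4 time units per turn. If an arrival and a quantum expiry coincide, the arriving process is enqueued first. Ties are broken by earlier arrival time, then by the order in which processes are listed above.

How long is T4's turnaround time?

Schedule: | T1 0-4 | T2 4-8 | T3 8-12 | T4 12-16 | T1 16-20 | T2 20-22 | T3 22-23 | T4 23-30 |
Completion: T1=20  T2=22  T3=23  T4=30
Turnaround (C−A): T1=20  T2=22  T3=23  T4=30
Turnaround(T4) = completion − arrival = 30 − 0 = 30

30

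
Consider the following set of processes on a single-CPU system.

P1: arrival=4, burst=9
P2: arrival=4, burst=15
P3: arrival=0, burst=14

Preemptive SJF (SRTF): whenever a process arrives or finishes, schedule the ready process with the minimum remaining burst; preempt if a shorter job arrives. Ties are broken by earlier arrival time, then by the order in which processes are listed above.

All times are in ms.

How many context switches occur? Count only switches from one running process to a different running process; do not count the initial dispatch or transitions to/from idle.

Gantt: | P3 0-4 | P1 4-13 | P3 13-23 | P2 23-38 |
Completion: P1=13  P2=38  P3=23
Turnaround (C−A): P1=9  P2=34  P3=23

3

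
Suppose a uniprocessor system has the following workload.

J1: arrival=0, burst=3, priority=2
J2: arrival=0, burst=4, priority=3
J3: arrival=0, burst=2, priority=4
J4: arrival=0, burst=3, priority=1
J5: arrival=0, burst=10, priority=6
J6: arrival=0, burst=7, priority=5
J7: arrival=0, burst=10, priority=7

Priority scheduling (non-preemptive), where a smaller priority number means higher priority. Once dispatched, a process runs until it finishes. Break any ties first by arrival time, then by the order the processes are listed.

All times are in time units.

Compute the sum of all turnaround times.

Schedule: | J4 0-3 | J1 3-6 | J2 6-10 | J3 10-12 | J6 12-19 | J5 19-29 | J7 29-39 |
Completion: J1=6  J2=10  J3=12  J4=3  J5=29  J6=19  J7=39
Turnaround (C−A): J1=6  J2=10  J3=12  J4=3  J5=29  J6=19  J7=39
Turnaround = completion − arrival: J1=6, J2=10, J3=12, J4=3, J5=29, J6=19, J7=39
Total turnaround = 6 + 10 + 12 + 3 + 29 + 19 + 39 = 118

118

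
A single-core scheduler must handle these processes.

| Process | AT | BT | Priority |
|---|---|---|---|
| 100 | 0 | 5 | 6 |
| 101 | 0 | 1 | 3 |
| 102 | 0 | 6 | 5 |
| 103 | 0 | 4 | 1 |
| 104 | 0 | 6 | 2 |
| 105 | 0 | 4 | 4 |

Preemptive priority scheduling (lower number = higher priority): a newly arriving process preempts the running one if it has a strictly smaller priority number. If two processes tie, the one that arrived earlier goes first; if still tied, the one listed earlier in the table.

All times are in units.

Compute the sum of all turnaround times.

Gantt: | 103 0-4 | 104 4-10 | 101 10-11 | 105 11-15 | 102 15-21 | 100 21-26 |
Completion: 100=26  101=11  102=21  103=4  104=10  105=15
Turnaround (C−A): 100=26  101=11  102=21  103=4  104=10  105=15
Turnaround = completion − arrival: 100=26, 101=11, 102=21, 103=4, 104=10, 105=15
Total turnaround = 26 + 11 + 21 + 4 + 10 + 15 = 87

87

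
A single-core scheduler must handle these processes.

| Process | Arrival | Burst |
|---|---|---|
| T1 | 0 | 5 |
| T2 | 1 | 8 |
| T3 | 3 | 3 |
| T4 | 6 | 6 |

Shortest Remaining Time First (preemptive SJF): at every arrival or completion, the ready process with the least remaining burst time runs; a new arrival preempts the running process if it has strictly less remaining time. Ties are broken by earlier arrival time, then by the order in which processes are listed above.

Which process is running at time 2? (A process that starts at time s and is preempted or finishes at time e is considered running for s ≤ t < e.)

T1

Schedule: | T1 0-5 | T3 5-8 | T4 8-14 | T2 14-22 |
Completion: T1=5  T2=22  T3=8  T4=14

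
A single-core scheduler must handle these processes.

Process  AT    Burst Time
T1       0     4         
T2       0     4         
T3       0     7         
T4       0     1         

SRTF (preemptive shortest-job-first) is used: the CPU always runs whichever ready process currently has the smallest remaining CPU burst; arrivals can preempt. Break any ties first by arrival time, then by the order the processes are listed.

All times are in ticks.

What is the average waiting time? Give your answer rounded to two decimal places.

3.75

Gantt: | T4 0-1 | T1 1-5 | T2 5-9 | T3 9-16 |
Completion: T1=5  T2=9  T3=16  T4=1
Turnaround (C−A): T1=5  T2=9  T3=16  T4=1
Waiting times: T1=1, T2=5, T3=9, T4=0
Average waiting = (1+5+9+0) / 4 = 15/4 = 3.75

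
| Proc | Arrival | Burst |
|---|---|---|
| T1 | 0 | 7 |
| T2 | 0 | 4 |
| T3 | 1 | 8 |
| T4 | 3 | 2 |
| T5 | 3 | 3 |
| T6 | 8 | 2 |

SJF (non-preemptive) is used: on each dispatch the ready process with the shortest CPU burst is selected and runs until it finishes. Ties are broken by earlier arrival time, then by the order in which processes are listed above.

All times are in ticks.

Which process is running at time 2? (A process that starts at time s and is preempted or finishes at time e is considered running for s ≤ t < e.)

T2

Schedule: | T2 0-4 | T4 4-6 | T5 6-9 | T6 9-11 | T1 11-18 | T3 18-26 |
Completion: T1=18  T2=4  T3=26  T4=6  T5=9  T6=11
Turnaround (C−A): T1=18  T2=4  T3=25  T4=3  T5=6  T6=3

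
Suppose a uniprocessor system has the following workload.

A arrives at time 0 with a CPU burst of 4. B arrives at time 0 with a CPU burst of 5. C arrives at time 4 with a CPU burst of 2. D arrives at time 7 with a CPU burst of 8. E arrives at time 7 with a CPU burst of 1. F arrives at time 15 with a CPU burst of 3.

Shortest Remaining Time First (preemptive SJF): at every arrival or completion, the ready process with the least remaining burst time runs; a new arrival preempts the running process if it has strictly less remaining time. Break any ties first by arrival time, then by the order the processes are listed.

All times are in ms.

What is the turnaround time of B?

Gantt: | A 0-4 | C 4-6 | B 6-7 | E 7-8 | B 8-12 | D 12-15 | F 15-18 | D 18-23 |
Completion: A=4  B=12  C=6  D=23  E=8  F=18
Turnaround (C−A): A=4  B=12  C=2  D=16  E=1  F=3
Turnaround(B) = completion − arrival = 12 − 0 = 12

12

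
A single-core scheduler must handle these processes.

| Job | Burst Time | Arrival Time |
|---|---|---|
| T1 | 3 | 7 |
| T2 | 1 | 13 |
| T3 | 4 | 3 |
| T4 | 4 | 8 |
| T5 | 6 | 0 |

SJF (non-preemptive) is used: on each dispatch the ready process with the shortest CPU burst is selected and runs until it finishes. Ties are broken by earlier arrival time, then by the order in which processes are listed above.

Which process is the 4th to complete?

Timeline: | T5 0-6 | T3 6-10 | T1 10-13 | T2 13-14 | T4 14-18 |
Completion: T1=13  T2=14  T3=10  T4=18  T5=6
Turnaround (C−A): T1=6  T2=1  T3=7  T4=10  T5=6
Finish order: T5 → T3 → T1 → T2 → T4

T2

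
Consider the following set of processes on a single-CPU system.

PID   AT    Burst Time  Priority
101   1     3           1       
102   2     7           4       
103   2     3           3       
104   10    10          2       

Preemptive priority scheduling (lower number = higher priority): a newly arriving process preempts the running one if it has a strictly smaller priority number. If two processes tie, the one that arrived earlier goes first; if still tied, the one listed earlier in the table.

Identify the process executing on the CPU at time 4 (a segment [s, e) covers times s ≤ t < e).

103

Timeline: | idle 0-1 | 101 1-4 | 103 4-7 | 102 7-10 | 104 10-20 | 102 20-24 |
Completion: 101=4  102=24  103=7  104=20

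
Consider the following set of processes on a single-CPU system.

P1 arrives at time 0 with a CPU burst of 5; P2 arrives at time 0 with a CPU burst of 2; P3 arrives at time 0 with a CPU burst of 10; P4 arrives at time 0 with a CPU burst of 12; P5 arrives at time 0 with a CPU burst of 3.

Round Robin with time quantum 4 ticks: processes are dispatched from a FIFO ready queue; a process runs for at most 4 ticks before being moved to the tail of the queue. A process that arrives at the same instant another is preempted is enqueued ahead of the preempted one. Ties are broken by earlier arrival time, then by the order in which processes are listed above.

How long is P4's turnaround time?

32

Timeline: | P1 0-4 | P2 4-6 | P3 6-10 | P4 10-14 | P5 14-17 | P1 17-18 | P3 18-22 | P4 22-26 | P3 26-28 | P4 28-32 |
Completion: P1=18  P2=6  P3=28  P4=32  P5=17
Turnaround(P4) = completion − arrival = 32 − 0 = 32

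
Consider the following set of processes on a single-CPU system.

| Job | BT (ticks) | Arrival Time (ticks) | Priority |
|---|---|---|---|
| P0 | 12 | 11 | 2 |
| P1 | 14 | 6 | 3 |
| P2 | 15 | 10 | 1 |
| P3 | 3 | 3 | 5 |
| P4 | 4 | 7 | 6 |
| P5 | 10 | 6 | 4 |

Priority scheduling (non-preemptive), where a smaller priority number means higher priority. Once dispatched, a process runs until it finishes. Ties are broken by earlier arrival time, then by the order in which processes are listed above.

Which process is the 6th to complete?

Timeline: | idle 0-3 | P3 3-6 | P1 6-20 | P2 20-35 | P0 35-47 | P5 47-57 | P4 57-61 |
Completion: P0=47  P1=20  P2=35  P3=6  P4=61  P5=57
Turnaround (C−A): P0=36  P1=14  P2=25  P3=3  P4=54  P5=51
Finish order: P3 → P1 → P2 → P0 → P5 → P4

P4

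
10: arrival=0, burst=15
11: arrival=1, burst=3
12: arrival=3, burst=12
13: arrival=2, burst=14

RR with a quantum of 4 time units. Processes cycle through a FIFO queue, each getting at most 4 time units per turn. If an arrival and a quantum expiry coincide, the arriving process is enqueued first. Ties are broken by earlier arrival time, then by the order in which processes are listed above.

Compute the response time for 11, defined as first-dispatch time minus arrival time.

Gantt: | 10 0-4 | 11 4-7 | 13 7-11 | 12 11-15 | 10 15-19 | 13 19-23 | 12 23-27 | 10 27-31 | 13 31-35 | 12 35-39 | 10 39-42 | 13 42-44 |
Completion: 10=42  11=7  12=39  13=44
Response(11) = first start − arrival = 4 − 1 = 3

3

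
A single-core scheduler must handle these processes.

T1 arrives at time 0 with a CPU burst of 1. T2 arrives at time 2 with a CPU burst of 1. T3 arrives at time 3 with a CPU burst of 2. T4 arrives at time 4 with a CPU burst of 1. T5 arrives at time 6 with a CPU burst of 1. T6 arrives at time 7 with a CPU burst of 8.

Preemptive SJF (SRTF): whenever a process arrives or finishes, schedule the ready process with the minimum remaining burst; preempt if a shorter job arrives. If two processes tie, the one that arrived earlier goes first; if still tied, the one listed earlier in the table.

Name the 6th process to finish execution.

Schedule: | T1 0-1 | idle 1-2 | T2 2-3 | T3 3-5 | T4 5-6 | T5 6-7 | T6 7-15 |
Completion: T1=1  T2=3  T3=5  T4=6  T5=7  T6=15
Turnaround (C−A): T1=1  T2=1  T3=2  T4=2  T5=1  T6=8
Finish order: T1 → T2 → T3 → T4 → T5 → T6

T6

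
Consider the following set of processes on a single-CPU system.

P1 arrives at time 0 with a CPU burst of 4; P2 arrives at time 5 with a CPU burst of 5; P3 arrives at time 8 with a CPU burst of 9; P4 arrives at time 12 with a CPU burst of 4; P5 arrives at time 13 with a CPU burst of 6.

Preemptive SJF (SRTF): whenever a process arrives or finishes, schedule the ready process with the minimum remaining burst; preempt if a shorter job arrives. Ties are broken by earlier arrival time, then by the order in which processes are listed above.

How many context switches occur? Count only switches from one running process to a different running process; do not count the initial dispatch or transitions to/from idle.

4

Schedule: | P1 0-4 | idle 4-5 | P2 5-10 | P3 10-12 | P4 12-16 | P5 16-22 | P3 22-29 |
Completion: P1=4  P2=10  P3=29  P4=16  P5=22
Turnaround (C−A): P1=4  P2=5  P3=21  P4=4  P5=9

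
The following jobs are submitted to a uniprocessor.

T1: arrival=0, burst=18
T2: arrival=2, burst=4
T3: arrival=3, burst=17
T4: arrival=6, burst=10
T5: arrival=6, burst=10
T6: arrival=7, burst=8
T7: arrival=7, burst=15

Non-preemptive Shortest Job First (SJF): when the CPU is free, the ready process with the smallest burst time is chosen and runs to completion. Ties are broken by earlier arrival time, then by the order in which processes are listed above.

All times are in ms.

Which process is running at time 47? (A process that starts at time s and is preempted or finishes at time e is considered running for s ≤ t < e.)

T5

Gantt: | T1 0-18 | T2 18-22 | T6 22-30 | T4 30-40 | T5 40-50 | T7 50-65 | T3 65-82 |
Completion: T1=18  T2=22  T3=82  T4=40  T5=50  T6=30  T7=65
Turnaround (C−A): T1=18  T2=20  T3=79  T4=34  T5=44  T6=23  T7=58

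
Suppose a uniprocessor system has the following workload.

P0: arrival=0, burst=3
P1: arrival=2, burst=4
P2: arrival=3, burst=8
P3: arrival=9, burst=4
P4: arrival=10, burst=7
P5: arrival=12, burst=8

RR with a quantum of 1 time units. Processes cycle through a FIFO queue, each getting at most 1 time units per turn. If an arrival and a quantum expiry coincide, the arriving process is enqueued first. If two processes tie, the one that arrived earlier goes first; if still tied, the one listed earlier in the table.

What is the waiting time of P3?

9

Timeline: | P0 0-2 | P1 2-3 | P0 3-4 | P2 4-5 | P1 5-6 | P2 6-7 | P1 7-8 | P2 8-9 | P1 9-10 | P3 10-11 | P2 11-12 | P4 12-13 | P3 13-14 | P5 14-15 | P2 15-16 | P4 16-17 | P3 17-18 | P5 18-19 | P2 19-20 | P4 20-21 | P3 21-22 | P5 22-23 | P2 23-24 | P4 24-25 | P5 25-26 | P2 26-27 | P4 27-28 | P5 28-29 | P4 29-30 | P5 30-31 | P4 31-32 | P5 32-34 |
Completion: P0=4  P1=10  P2=27  P3=22  P4=32  P5=34
Waiting(P3) = turnaround − burst = 13 − 4 = 9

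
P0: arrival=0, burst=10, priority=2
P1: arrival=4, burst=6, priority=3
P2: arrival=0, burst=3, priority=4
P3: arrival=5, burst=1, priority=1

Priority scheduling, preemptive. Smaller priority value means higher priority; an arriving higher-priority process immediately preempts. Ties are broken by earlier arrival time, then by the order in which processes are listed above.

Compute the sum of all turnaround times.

Gantt: | P0 0-5 | P3 5-6 | P0 6-11 | P1 11-17 | P2 17-20 |
Completion: P0=11  P1=17  P2=20  P3=6
Turnaround = completion − arrival: P0=11, P1=13, P2=20, P3=1
Total turnaround = 11 + 13 + 20 + 1 = 45

45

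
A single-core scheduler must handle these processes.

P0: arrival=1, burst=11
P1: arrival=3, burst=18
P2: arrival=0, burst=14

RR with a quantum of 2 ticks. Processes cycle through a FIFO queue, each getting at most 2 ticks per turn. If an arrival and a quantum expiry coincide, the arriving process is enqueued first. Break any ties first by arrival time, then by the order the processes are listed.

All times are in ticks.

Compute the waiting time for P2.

Schedule: | P2 0-2 | P0 2-4 | P2 4-6 | P1 6-8 | P0 8-10 | P2 10-12 | P1 12-14 | P0 14-16 | P2 16-18 | P1 18-20 | P0 20-22 | P2 22-24 | P1 24-26 | P0 26-28 | P2 28-30 | P1 30-32 | P0 32-33 | P2 33-35 | P1 35-43 |
Completion: P0=33  P1=43  P2=35
Waiting(P2) = turnaround − burst = 35 − 14 = 21

21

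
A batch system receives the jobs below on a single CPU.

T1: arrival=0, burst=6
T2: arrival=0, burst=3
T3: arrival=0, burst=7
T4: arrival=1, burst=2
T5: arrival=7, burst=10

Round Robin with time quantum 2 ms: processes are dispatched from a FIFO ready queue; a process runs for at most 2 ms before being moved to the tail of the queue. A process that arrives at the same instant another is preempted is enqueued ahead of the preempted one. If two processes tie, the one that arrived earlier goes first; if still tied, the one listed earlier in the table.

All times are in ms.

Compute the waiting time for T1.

11

Timeline: | T1 0-2 | T2 2-4 | T3 4-6 | T4 6-8 | T1 8-10 | T2 10-11 | T3 11-13 | T5 13-15 | T1 15-17 | T3 17-19 | T5 19-21 | T3 21-22 | T5 22-28 |
Completion: T1=17  T2=11  T3=22  T4=8  T5=28
Turnaround (C−A): T1=17  T2=11  T3=22  T4=7  T5=21
Waiting(T1) = turnaround − burst = 17 − 6 = 11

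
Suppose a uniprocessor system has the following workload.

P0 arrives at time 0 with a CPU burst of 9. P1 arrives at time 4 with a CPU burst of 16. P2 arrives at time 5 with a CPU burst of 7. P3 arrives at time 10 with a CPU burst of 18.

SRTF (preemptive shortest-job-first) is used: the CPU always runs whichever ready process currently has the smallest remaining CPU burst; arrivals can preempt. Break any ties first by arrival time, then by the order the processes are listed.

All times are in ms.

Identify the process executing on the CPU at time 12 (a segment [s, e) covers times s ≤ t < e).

Gantt: | P0 0-9 | P2 9-16 | P1 16-32 | P3 32-50 |
Completion: P0=9  P1=32  P2=16  P3=50
Turnaround (C−A): P0=9  P1=28  P2=11  P3=40

P2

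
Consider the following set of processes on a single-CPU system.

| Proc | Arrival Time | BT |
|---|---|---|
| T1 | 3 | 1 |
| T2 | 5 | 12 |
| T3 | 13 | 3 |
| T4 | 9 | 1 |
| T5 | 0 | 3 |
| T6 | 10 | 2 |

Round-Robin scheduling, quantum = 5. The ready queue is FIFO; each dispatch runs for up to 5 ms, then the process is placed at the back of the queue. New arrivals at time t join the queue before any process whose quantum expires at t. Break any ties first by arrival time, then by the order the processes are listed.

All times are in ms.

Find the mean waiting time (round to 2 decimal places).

Gantt: | T5 0-3 | T1 3-4 | idle 4-5 | T2 5-10 | T4 10-11 | T6 11-13 | T2 13-18 | T3 18-21 | T2 21-23 |
Completion: T1=4  T2=23  T3=21  T4=11  T5=3  T6=13
Turnaround (C−A): T1=1  T2=18  T3=8  T4=2  T5=3  T6=3
Waiting times: T1=0, T2=6, T3=5, T4=1, T5=0, T6=1
Average waiting = (0+6+5+1+0+1) / 6 = 13/6 = 2.17

2.17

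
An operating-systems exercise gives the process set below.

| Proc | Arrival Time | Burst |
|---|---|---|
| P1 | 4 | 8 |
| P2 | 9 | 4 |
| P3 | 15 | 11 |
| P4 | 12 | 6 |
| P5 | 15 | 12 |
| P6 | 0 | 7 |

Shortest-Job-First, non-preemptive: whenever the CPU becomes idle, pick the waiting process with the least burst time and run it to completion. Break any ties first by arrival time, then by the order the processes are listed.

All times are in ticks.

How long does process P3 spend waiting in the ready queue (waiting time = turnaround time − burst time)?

Gantt: | P6 0-7 | P1 7-15 | P2 15-19 | P4 19-25 | P3 25-36 | P5 36-48 |
Completion: P1=15  P2=19  P3=36  P4=25  P5=48  P6=7
Waiting(P3) = turnaround − burst = 21 − 11 = 10

10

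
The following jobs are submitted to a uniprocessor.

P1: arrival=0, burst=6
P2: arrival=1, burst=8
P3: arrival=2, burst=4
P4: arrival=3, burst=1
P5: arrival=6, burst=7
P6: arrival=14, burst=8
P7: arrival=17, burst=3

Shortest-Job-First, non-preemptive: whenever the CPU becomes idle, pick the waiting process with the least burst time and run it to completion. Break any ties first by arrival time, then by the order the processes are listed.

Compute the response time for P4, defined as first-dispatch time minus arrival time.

Schedule: | P1 0-6 | P4 6-7 | P3 7-11 | P5 11-18 | P7 18-21 | P2 21-29 | P6 29-37 |
Completion: P1=6  P2=29  P3=11  P4=7  P5=18  P6=37  P7=21
Turnaround (C−A): P1=6  P2=28  P3=9  P4=4  P5=12  P6=23  P7=4
Response(P4) = first start − arrival = 6 − 3 = 3

3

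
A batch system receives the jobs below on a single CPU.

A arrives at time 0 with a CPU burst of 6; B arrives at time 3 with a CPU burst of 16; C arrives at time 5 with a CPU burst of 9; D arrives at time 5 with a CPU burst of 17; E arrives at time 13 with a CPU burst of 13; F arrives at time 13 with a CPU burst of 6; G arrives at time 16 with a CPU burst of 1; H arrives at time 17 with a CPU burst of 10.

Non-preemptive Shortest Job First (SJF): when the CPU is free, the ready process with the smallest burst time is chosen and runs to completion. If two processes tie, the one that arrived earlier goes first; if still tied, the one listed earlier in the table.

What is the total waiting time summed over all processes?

Timeline: | A 0-6 | C 6-15 | F 15-21 | G 21-22 | H 22-32 | E 32-45 | B 45-61 | D 61-78 |
Completion: A=6  B=61  C=15  D=78  E=45  F=21  G=22  H=32
Turnaround (C−A): A=6  B=58  C=10  D=73  E=32  F=8  G=6  H=15
Waiting = turnaround − burst: A=0, B=42, C=1, D=56, E=19, F=2, G=5, H=5
Total waiting = 0 + 42 + 1 + 56 + 19 + 2 + 5 + 5 = 130

130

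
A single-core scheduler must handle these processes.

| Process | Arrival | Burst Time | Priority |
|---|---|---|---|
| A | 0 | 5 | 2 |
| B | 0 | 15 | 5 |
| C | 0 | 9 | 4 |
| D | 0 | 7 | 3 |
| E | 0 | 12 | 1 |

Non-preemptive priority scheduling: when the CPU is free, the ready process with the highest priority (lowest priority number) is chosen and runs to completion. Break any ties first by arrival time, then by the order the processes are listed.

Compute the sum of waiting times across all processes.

Gantt: | E 0-12 | A 12-17 | D 17-24 | C 24-33 | B 33-48 |
Completion: A=17  B=48  C=33  D=24  E=12
Turnaround (C−A): A=17  B=48  C=33  D=24  E=12
Waiting = turnaround − burst: A=12, B=33, C=24, D=17, E=0
Total waiting = 12 + 33 + 24 + 17 + 0 = 86

86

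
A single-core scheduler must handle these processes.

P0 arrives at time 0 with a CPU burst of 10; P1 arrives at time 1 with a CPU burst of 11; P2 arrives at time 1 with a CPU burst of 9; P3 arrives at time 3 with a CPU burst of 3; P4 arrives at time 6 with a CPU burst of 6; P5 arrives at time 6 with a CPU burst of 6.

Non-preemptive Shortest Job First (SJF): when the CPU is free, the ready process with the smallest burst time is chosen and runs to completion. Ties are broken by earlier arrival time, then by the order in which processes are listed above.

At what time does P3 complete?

Timeline: | P0 0-10 | P3 10-13 | P4 13-19 | P5 19-25 | P2 25-34 | P1 34-45 |
Completion: P0=10  P1=45  P2=34  P3=13  P4=19  P5=25

13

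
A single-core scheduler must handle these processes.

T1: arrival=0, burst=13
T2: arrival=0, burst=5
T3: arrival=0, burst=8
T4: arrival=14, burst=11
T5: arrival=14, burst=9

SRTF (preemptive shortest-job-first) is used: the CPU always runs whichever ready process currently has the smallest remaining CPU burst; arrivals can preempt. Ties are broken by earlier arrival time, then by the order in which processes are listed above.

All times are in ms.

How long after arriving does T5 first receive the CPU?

Gantt: | T2 0-5 | T3 5-13 | T1 13-14 | T5 14-23 | T4 23-34 | T1 34-46 |
Completion: T1=46  T2=5  T3=13  T4=34  T5=23
Response(T5) = first start − arrival = 14 − 14 = 0

0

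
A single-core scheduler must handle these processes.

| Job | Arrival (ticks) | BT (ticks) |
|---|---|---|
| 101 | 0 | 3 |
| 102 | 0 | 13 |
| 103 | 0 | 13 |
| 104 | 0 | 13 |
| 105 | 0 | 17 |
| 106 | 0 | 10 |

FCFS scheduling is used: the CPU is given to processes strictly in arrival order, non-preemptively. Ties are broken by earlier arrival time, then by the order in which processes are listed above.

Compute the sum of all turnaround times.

Timeline: | 101 0-3 | 102 3-16 | 103 16-29 | 104 29-42 | 105 42-59 | 106 59-69 |
Completion: 101=3  102=16  103=29  104=42  105=59  106=69
Turnaround (C−A): 101=3  102=16  103=29  104=42  105=59  106=69
Turnaround = completion − arrival: 101=3, 102=16, 103=29, 104=42, 105=59, 106=69
Total turnaround = 3 + 16 + 29 + 42 + 59 + 69 = 218

218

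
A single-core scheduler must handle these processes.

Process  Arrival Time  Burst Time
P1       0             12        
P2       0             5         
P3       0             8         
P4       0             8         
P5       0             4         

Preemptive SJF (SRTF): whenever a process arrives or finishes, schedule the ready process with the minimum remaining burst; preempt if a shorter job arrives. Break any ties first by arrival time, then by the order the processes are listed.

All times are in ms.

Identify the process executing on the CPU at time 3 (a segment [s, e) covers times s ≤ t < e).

P5

Gantt: | P5 0-4 | P2 4-9 | P3 9-17 | P4 17-25 | P1 25-37 |
Completion: P1=37  P2=9  P3=17  P4=25  P5=4
Turnaround (C−A): P1=37  P2=9  P3=17  P4=25  P5=4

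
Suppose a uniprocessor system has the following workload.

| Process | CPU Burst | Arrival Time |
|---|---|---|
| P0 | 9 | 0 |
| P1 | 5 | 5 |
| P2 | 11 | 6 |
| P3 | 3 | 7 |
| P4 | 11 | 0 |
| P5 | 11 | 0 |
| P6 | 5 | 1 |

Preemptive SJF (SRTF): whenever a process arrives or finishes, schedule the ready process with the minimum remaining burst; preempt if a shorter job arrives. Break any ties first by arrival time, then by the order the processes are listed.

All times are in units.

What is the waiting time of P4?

Timeline: | P0 0-1 | P6 1-6 | P1 6-7 | P3 7-10 | P1 10-14 | P0 14-22 | P4 22-33 | P5 33-44 | P2 44-55 |
Completion: P0=22  P1=14  P2=55  P3=10  P4=33  P5=44  P6=6
Waiting(P4) = turnaround − burst = 33 − 11 = 22

22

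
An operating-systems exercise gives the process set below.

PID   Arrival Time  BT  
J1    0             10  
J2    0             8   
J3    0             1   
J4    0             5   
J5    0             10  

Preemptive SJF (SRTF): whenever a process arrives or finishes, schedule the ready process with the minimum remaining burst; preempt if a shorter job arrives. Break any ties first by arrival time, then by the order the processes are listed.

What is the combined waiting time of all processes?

45

Timeline: | J3 0-1 | J4 1-6 | J2 6-14 | J1 14-24 | J5 24-34 |
Completion: J1=24  J2=14  J3=1  J4=6  J5=34
Turnaround (C−A): J1=24  J2=14  J3=1  J4=6  J5=34
Waiting = turnaround − burst: J1=14, J2=6, J3=0, J4=1, J5=24
Total waiting = 14 + 6 + 0 + 1 + 24 = 45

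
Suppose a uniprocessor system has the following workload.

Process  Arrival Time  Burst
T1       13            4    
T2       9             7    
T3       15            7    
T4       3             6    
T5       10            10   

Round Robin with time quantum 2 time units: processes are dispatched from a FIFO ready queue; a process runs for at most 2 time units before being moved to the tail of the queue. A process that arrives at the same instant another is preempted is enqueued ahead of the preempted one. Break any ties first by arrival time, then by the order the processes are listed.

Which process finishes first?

T4

Timeline: | idle 0-3 | T4 3-9 | T2 9-11 | T5 11-13 | T2 13-15 | T1 15-17 | T5 17-19 | T3 19-21 | T2 21-23 | T1 23-25 | T5 25-27 | T3 27-29 | T2 29-30 | T5 30-32 | T3 32-34 | T5 34-36 | T3 36-37 |
Completion: T1=25  T2=30  T3=37  T4=9  T5=36
Turnaround (C−A): T1=12  T2=21  T3=22  T4=6  T5=26
Finish order: T4 → T1 → T2 → T5 → T3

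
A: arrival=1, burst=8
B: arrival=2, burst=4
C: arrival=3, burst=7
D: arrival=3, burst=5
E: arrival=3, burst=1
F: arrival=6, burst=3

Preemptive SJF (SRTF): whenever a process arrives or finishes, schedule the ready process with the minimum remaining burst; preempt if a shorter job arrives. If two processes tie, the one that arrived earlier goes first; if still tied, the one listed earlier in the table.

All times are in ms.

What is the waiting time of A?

Gantt: | idle 0-1 | A 1-2 | B 2-3 | E 3-4 | B 4-7 | F 7-10 | D 10-15 | A 15-22 | C 22-29 |
Completion: A=22  B=7  C=29  D=15  E=4  F=10
Waiting(A) = turnaround − burst = 21 − 8 = 13

13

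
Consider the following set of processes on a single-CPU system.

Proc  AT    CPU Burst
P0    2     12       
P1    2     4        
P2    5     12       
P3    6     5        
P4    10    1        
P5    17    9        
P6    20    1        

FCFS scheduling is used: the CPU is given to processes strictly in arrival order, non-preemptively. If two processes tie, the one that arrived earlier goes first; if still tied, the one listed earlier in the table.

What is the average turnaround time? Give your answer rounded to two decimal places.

23.14

Gantt: | idle 0-2 | P0 2-14 | P1 14-18 | P2 18-30 | P3 30-35 | P4 35-36 | P5 36-45 | P6 45-46 |
Completion: P0=14  P1=18  P2=30  P3=35  P4=36  P5=45  P6=46
Turnaround (C−A): P0=12  P1=16  P2=25  P3=29  P4=26  P5=28  P6=26
Turnaround times: P0=12, P1=16, P2=25, P3=29, P4=26, P5=28, P6=26
Average turnaround = (12+16+25+29+26+28+26) / 7 = 162/7 = 23.14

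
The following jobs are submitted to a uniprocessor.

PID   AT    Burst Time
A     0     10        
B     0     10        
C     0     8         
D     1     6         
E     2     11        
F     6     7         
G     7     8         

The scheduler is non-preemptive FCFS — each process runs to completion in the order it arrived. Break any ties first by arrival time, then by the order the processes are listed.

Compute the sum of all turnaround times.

233

Timeline: | A 0-10 | B 10-20 | C 20-28 | D 28-34 | E 34-45 | F 45-52 | G 52-60 |
Completion: A=10  B=20  C=28  D=34  E=45  F=52  G=60
Turnaround (C−A): A=10  B=20  C=28  D=33  E=43  F=46  G=53
Turnaround = completion − arrival: A=10, B=20, C=28, D=33, E=43, F=46, G=53
Total turnaround = 10 + 20 + 28 + 33 + 43 + 46 + 53 = 233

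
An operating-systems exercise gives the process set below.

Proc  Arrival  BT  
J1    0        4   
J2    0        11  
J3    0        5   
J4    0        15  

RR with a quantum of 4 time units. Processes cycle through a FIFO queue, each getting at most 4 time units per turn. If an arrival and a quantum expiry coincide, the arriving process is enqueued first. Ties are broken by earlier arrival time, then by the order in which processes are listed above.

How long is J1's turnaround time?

Timeline: | J1 0-4 | J2 4-8 | J3 8-12 | J4 12-16 | J2 16-20 | J3 20-21 | J4 21-25 | J2 25-28 | J4 28-35 |
Completion: J1=4  J2=28  J3=21  J4=35
Turnaround (C−A): J1=4  J2=28  J3=21  J4=35
Turnaround(J1) = completion − arrival = 4 − 0 = 4

4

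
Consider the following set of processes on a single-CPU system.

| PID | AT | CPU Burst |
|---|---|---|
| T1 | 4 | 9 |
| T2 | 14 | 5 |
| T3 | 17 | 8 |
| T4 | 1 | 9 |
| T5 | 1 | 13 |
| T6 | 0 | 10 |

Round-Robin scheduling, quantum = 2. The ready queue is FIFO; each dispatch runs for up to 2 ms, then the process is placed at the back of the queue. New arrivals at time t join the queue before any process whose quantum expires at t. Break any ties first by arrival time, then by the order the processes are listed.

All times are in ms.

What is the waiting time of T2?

Schedule: | T6 0-2 | T4 2-4 | T5 4-6 | T6 6-8 | T1 8-10 | T4 10-12 | T5 12-14 | T6 14-16 | T1 16-18 | T4 18-20 | T2 20-22 | T5 22-24 | T6 24-26 | T3 26-28 | T1 28-30 | T4 30-32 | T2 32-34 | T5 34-36 | T6 36-38 | T3 38-40 | T1 40-42 | T4 42-43 | T2 43-44 | T5 44-46 | T3 46-48 | T1 48-49 | T5 49-51 | T3 51-53 | T5 53-54 |
Completion: T1=49  T2=44  T3=53  T4=43  T5=54  T6=38
Turnaround (C−A): T1=45  T2=30  T3=36  T4=42  T5=53  T6=38
Waiting(T2) = turnaround − burst = 30 − 5 = 25

25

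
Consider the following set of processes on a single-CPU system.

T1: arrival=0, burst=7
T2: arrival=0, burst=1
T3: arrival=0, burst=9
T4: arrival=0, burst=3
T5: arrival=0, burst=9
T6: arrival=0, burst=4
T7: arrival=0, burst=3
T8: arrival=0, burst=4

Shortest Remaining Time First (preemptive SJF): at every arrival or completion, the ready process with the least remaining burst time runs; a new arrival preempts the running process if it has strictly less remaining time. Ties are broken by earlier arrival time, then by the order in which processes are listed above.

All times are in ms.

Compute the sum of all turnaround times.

Timeline: | T2 0-1 | T4 1-4 | T7 4-7 | T6 7-11 | T8 11-15 | T1 15-22 | T3 22-31 | T5 31-40 |
Completion: T1=22  T2=1  T3=31  T4=4  T5=40  T6=11  T7=7  T8=15
Turnaround (C−A): T1=22  T2=1  T3=31  T4=4  T5=40  T6=11  T7=7  T8=15
Turnaround = completion − arrival: T1=22, T2=1, T3=31, T4=4, T5=40, T6=11, T7=7, T8=15
Total turnaround = 22 + 1 + 31 + 4 + 40 + 11 + 7 + 15 = 131

131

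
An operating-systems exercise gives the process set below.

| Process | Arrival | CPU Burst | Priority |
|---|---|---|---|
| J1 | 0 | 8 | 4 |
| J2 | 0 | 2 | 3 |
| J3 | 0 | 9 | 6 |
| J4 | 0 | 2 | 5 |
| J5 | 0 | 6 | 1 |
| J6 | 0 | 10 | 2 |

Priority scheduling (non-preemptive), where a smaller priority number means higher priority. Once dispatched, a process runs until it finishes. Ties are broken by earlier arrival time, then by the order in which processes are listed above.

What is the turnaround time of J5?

Timeline: | J5 0-6 | J6 6-16 | J2 16-18 | J1 18-26 | J4 26-28 | J3 28-37 |
Completion: J1=26  J2=18  J3=37  J4=28  J5=6  J6=16
Turnaround (C−A): J1=26  J2=18  J3=37  J4=28  J5=6  J6=16
Turnaround(J5) = completion − arrival = 6 − 0 = 6

6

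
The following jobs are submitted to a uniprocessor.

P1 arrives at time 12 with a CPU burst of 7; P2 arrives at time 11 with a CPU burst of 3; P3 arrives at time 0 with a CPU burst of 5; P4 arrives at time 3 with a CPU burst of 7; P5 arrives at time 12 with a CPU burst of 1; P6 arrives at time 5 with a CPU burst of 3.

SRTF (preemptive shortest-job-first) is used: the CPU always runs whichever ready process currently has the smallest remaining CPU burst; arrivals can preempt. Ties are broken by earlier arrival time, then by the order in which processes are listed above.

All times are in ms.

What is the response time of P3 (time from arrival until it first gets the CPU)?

0

Timeline: | P3 0-5 | P6 5-8 | P4 8-11 | P2 11-12 | P5 12-13 | P2 13-15 | P4 15-19 | P1 19-26 |
Completion: P1=26  P2=15  P3=5  P4=19  P5=13  P6=8
Response(P3) = first start − arrival = 0 − 0 = 0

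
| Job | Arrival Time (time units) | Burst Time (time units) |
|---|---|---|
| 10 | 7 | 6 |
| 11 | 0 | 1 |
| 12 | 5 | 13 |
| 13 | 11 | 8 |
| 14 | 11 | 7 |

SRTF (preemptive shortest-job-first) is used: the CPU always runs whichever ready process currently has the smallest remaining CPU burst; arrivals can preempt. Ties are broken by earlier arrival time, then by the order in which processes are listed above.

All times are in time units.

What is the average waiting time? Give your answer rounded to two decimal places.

Schedule: | 11 0-1 | idle 1-5 | 12 5-7 | 10 7-13 | 14 13-20 | 13 20-28 | 12 28-39 |
Completion: 10=13  11=1  12=39  13=28  14=20
Waiting times: 10=0, 11=0, 12=21, 13=9, 14=2
Average waiting = (0+0+21+9+2) / 5 = 32/5 = 6.40

6.40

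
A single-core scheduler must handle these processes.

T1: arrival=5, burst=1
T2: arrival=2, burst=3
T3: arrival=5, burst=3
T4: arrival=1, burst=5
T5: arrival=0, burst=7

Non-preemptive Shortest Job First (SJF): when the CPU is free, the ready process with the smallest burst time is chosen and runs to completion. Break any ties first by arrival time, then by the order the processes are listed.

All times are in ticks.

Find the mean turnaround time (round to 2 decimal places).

9.20

Timeline: | T5 0-7 | T1 7-8 | T2 8-11 | T3 11-14 | T4 14-19 |
Completion: T1=8  T2=11  T3=14  T4=19  T5=7
Turnaround (C−A): T1=3  T2=9  T3=9  T4=18  T5=7
Turnaround times: T1=3, T2=9, T3=9, T4=18, T5=7
Average turnaround = (3+9+9+18+7) / 5 = 46/5 = 9.20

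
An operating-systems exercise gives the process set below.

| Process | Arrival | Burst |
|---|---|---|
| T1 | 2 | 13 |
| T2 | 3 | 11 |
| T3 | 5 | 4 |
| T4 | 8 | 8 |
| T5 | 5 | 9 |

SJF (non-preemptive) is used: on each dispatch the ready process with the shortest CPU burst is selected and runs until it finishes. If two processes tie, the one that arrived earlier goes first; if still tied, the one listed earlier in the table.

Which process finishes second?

Gantt: | idle 0-2 | T1 2-15 | T3 15-19 | T4 19-27 | T5 27-36 | T2 36-47 |
Completion: T1=15  T2=47  T3=19  T4=27  T5=36
Finish order: T1 → T3 → T4 → T5 → T2

T3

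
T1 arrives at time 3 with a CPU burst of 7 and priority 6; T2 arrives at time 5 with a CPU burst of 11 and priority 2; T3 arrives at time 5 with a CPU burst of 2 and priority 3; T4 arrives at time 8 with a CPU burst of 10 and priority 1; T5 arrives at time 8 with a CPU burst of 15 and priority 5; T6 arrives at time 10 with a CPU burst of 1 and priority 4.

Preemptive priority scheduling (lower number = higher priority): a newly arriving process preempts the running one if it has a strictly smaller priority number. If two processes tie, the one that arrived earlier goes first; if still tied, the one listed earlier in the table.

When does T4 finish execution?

18

Timeline: | idle 0-3 | T1 3-5 | T2 5-8 | T4 8-18 | T2 18-26 | T3 26-28 | T6 28-29 | T5 29-44 | T1 44-49 |
Completion: T1=49  T2=26  T3=28  T4=18  T5=44  T6=29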